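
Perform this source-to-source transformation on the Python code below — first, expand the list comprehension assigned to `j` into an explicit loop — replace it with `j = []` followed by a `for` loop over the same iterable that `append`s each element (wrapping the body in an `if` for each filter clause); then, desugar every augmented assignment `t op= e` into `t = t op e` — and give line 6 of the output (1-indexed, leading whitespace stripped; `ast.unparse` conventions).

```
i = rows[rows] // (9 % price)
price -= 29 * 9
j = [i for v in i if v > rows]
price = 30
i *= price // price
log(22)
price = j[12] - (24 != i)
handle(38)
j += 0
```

j.append(i)

Transformed code:
i = rows[rows] // (9 % price)
price = price - 29 * 9
j = []
for v in i:
    if v > rows:
        j.append(i)
price = 30
i = i * (price // price)
log(22)
price = j[12] - (24 != i)
handle(38)
j = j + 0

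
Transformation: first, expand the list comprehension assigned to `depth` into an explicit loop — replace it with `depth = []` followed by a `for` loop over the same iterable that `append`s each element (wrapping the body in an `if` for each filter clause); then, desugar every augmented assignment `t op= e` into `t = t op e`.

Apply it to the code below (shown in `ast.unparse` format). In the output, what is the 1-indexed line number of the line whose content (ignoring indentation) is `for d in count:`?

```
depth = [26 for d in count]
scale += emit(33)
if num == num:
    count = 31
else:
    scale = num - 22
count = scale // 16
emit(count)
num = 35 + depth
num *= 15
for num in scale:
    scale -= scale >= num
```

2

Transformed code:
depth = []
for d in count:
    depth.append(26)
scale = scale + emit(33)
if num == num:
    count = 31
else:
    scale = num - 22
count = scale // 16
emit(count)
num = 35 + depth
num = num * 15
for num in scale:
    scale = scale - (scale >= num)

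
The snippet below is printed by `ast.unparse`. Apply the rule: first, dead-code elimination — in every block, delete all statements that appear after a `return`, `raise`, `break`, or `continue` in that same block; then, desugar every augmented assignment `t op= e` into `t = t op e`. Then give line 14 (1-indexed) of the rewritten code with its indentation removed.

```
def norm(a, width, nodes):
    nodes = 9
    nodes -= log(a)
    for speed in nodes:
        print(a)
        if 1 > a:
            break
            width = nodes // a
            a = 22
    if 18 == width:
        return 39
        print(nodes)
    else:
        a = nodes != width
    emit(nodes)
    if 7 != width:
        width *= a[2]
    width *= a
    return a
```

Transformed code:
def norm(a, width, nodes):
    nodes = 9
    nodes = nodes - log(a)
    for speed in nodes:
        print(a)
        if 1 > a:
            break
    if 18 == width:
        return 39
    else:
        a = nodes != width
    emit(nodes)
    if 7 != width:
        width = width * a[2]
    width = width * a
    return a

width = width * a[2]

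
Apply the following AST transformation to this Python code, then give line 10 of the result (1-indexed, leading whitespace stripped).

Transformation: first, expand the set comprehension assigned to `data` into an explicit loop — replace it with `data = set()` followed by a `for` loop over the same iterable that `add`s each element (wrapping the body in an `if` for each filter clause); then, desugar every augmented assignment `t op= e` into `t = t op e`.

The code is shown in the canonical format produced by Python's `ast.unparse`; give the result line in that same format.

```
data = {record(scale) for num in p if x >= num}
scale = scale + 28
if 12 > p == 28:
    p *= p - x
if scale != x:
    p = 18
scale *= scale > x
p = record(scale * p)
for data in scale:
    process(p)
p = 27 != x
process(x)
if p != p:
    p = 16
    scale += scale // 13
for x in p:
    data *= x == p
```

scale = scale * (scale > x)

Transformed code:
data = set()
for num in p:
    if x >= num:
        data.add(record(scale))
scale = scale + 28
if 12 > p == 28:
    p = p * (p - x)
if scale != x:
    p = 18
scale = scale * (scale > x)
p = record(scale * p)
for data in scale:
    process(p)
p = 27 != x
process(x)
if p != p:
    p = 16
    scale = scale + scale // 13
for x in p:
    data = data * (x == p)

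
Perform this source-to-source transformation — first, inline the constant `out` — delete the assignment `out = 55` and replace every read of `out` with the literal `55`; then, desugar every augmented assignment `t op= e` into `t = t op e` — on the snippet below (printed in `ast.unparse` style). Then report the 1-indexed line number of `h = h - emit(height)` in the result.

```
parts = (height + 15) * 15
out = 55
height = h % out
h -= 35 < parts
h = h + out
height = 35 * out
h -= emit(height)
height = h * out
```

6

Transformed code:
parts = (height + 15) * 15
height = h % 55
h = h - (35 < parts)
h = h + 55
height = 35 * 55
h = h - emit(height)
height = h * 55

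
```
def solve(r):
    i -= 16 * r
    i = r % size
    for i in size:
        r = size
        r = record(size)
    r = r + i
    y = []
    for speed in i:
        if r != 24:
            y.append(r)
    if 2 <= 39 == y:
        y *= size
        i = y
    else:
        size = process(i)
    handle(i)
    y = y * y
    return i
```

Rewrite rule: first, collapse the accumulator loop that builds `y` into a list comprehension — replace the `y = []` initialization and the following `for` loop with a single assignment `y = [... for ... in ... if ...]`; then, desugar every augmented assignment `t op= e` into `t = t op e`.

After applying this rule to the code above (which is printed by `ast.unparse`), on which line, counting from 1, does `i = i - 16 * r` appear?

2

Transformed code:
def solve(r):
    i = i - 16 * r
    i = r % size
    for i in size:
        r = size
        r = record(size)
    r = r + i
    y = [r for speed in i if r != 24]
    if 2 <= 39 == y:
        y = y * size
        i = y
    else:
        size = process(i)
    handle(i)
    y = y * y
    return i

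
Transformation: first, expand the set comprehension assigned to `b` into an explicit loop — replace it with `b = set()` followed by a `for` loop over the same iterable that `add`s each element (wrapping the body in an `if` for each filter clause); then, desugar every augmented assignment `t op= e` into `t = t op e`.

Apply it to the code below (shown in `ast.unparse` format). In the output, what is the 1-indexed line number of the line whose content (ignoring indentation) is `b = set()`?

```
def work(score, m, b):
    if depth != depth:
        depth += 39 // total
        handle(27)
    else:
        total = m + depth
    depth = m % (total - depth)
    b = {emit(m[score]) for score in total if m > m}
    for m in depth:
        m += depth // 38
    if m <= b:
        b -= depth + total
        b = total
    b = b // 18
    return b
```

8

Transformed code:
def work(score, m, b):
    if depth != depth:
        depth = depth + 39 // total
        handle(27)
    else:
        total = m + depth
    depth = m % (total - depth)
    b = set()
    for score in total:
        if m > m:
            b.add(emit(m[score]))
    for m in depth:
        m = m + depth // 38
    if m <= b:
        b = b - (depth + total)
        b = total
    b = b // 18
    return b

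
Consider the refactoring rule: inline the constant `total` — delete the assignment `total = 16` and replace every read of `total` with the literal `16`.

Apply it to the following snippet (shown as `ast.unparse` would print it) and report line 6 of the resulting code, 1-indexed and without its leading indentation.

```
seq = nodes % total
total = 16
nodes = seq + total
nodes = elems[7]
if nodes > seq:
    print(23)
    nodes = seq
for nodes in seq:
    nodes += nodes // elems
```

nodes = seq

Transformed code:
seq = nodes % 16
nodes = seq + 16
nodes = elems[7]
if nodes > seq:
    print(23)
    nodes = seq
for nodes in seq:
    nodes += nodes // elems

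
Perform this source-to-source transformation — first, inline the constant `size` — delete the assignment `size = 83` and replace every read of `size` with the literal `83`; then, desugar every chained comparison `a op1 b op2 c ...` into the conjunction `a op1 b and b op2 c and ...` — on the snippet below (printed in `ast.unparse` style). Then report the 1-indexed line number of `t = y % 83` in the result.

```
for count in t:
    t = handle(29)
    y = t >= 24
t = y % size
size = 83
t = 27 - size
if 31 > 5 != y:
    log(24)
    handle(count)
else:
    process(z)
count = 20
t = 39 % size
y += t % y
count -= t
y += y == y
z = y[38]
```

4

Transformed code:
for count in t:
    t = handle(29)
    y = t >= 24
t = y % 83
t = 27 - 83
if 31 > 5 and 5 != y:
    log(24)
    handle(count)
else:
    process(z)
count = 20
t = 39 % 83
y += t % y
count -= t
y += y == y
z = y[38]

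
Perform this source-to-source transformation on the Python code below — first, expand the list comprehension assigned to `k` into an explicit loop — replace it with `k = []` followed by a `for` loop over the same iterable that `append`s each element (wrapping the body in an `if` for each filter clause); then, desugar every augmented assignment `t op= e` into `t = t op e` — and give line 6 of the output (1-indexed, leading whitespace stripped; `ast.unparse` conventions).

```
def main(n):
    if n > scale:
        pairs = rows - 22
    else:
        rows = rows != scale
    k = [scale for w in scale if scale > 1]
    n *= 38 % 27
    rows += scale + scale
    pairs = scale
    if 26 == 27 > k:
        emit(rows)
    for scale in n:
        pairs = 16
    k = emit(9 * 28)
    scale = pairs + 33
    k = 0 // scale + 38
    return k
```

k = []

Transformed code:
def main(n):
    if n > scale:
        pairs = rows - 22
    else:
        rows = rows != scale
    k = []
    for w in scale:
        if scale > 1:
            k.append(scale)
    n = n * (38 % 27)
    rows = rows + (scale + scale)
    pairs = scale
    if 26 == 27 > k:
        emit(rows)
    for scale in n:
        pairs = 16
    k = emit(9 * 28)
    scale = pairs + 33
    k = 0 // scale + 38
    return k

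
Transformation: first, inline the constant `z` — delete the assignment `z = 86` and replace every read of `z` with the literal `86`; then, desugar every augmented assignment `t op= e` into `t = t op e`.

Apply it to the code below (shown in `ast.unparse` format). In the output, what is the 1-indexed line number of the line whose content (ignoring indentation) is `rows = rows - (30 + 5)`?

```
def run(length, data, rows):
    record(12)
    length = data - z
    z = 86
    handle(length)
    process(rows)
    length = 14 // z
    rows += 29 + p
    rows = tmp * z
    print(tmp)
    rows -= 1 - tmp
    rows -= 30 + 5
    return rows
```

11

Transformed code:
def run(length, data, rows):
    record(12)
    length = data - 86
    handle(length)
    process(rows)
    length = 14 // 86
    rows = rows + (29 + p)
    rows = tmp * 86
    print(tmp)
    rows = rows - (1 - tmp)
    rows = rows - (30 + 5)
    return rows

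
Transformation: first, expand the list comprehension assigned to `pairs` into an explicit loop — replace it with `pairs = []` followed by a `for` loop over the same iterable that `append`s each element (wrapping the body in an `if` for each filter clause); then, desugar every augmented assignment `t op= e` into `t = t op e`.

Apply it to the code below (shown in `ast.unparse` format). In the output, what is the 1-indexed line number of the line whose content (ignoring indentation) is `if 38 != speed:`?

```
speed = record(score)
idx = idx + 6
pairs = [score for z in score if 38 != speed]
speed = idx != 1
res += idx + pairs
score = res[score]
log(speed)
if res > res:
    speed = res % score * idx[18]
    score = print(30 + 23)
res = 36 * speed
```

5

Transformed code:
speed = record(score)
idx = idx + 6
pairs = []
for z in score:
    if 38 != speed:
        pairs.append(score)
speed = idx != 1
res = res + (idx + pairs)
score = res[score]
log(speed)
if res > res:
    speed = res % score * idx[18]
    score = print(30 + 23)
res = 36 * speed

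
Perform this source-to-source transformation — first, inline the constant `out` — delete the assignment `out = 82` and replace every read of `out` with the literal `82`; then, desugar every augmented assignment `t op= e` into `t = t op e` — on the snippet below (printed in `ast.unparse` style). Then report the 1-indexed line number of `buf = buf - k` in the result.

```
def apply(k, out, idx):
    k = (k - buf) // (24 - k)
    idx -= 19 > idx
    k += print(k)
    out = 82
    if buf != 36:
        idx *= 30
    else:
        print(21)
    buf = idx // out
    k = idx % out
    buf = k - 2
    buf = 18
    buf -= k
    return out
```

Transformed code:
def apply(k, out, idx):
    k = (k - buf) // (24 - k)
    idx = idx - (19 > idx)
    k = k + print(k)
    if buf != 36:
        idx = idx * 30
    else:
        print(21)
    buf = idx // 82
    k = idx % 82
    buf = k - 2
    buf = 18
    buf = buf - k
    return 82

13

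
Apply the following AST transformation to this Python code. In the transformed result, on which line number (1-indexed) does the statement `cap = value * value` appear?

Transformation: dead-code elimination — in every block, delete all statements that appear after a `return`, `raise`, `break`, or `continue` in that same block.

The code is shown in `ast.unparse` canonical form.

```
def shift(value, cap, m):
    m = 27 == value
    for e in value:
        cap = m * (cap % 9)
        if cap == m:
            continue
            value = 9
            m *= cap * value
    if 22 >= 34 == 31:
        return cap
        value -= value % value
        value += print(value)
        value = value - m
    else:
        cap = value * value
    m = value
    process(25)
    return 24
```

Transformed code:
def shift(value, cap, m):
    m = 27 == value
    for e in value:
        cap = m * (cap % 9)
        if cap == m:
            continue
    if 22 >= 34 == 31:
        return cap
    else:
        cap = value * value
    m = value
    process(25)
    return 24

10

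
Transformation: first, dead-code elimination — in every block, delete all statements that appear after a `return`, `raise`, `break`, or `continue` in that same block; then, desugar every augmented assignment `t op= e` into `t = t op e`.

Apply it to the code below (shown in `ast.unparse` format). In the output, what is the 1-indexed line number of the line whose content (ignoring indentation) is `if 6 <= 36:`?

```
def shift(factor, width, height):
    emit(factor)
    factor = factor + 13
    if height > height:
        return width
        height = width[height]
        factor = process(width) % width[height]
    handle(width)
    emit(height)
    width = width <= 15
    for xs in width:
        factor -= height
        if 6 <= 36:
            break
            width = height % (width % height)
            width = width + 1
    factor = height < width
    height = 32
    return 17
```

Transformed code:
def shift(factor, width, height):
    emit(factor)
    factor = factor + 13
    if height > height:
        return width
    handle(width)
    emit(height)
    width = width <= 15
    for xs in width:
        factor = factor - height
        if 6 <= 36:
            break
    factor = height < width
    height = 32
    return 17

11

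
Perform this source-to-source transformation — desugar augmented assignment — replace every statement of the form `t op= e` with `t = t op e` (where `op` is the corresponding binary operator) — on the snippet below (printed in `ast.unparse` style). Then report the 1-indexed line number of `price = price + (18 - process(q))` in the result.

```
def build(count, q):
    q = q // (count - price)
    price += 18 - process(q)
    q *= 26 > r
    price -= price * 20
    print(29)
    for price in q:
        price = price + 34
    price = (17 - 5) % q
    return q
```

3

Transformed code:
def build(count, q):
    q = q // (count - price)
    price = price + (18 - process(q))
    q = q * (26 > r)
    price = price - price * 20
    print(29)
    for price in q:
        price = price + 34
    price = (17 - 5) % q
    return q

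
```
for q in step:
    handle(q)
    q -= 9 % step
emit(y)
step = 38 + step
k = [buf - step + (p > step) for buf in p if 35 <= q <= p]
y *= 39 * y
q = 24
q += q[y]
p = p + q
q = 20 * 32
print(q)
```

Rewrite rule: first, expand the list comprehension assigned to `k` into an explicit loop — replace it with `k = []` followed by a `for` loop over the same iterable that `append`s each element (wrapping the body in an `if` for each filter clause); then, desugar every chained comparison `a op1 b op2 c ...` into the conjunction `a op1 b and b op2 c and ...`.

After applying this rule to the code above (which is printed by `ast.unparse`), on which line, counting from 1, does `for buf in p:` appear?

7

Transformed code:
for q in step:
    handle(q)
    q -= 9 % step
emit(y)
step = 38 + step
k = []
for buf in p:
    if 35 <= q and q <= p:
        k.append(buf - step + (p > step))
y *= 39 * y
q = 24
q += q[y]
p = p + q
q = 20 * 32
print(q)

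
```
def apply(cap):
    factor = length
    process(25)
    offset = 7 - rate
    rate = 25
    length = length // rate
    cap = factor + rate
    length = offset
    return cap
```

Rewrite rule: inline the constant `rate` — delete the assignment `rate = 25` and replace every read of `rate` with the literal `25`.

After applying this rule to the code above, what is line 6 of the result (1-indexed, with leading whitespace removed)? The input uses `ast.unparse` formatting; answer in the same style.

Transformed code:
def apply(cap):
    factor = length
    process(25)
    offset = 7 - 25
    length = length // 25
    cap = factor + 25
    length = offset
    return cap

cap = factor + 25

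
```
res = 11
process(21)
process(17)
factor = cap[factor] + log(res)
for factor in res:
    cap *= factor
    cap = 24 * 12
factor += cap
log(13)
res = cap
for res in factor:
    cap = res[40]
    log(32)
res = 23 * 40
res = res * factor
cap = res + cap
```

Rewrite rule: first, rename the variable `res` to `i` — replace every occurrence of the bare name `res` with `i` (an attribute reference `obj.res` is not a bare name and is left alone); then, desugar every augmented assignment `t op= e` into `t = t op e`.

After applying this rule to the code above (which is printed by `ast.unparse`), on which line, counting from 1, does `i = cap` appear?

Transformed code:
i = 11
process(21)
process(17)
factor = cap[factor] + log(i)
for factor in i:
    cap = cap * factor
    cap = 24 * 12
factor = factor + cap
log(13)
i = cap
for i in factor:
    cap = i[40]
    log(32)
i = 23 * 40
i = i * factor
cap = i + cap

10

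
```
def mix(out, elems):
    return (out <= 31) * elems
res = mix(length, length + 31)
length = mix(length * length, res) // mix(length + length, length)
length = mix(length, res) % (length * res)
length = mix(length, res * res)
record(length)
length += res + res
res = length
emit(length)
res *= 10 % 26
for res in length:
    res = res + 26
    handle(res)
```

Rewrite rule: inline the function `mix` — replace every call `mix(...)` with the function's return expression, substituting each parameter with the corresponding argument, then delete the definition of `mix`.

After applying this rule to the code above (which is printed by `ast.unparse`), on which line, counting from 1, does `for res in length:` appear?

10

Transformed code:
res = (length <= 31) * (length + 31)
length = (length * length <= 31) * res // ((length + length <= 31) * length)
length = (length <= 31) * res % (length * res)
length = (length <= 31) * (res * res)
record(length)
length += res + res
res = length
emit(length)
res *= 10 % 26
for res in length:
    res = res + 26
    handle(res)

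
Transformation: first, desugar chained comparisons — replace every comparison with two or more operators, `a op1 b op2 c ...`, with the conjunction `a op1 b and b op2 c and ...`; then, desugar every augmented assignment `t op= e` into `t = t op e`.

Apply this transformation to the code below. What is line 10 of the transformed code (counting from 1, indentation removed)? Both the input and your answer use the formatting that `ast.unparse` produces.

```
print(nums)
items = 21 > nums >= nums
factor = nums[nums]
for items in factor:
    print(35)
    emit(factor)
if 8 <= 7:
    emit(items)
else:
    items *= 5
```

items = items * 5

Transformed code:
print(nums)
items = 21 > nums and nums >= nums
factor = nums[nums]
for items in factor:
    print(35)
    emit(factor)
if 8 <= 7:
    emit(items)
else:
    items = items * 5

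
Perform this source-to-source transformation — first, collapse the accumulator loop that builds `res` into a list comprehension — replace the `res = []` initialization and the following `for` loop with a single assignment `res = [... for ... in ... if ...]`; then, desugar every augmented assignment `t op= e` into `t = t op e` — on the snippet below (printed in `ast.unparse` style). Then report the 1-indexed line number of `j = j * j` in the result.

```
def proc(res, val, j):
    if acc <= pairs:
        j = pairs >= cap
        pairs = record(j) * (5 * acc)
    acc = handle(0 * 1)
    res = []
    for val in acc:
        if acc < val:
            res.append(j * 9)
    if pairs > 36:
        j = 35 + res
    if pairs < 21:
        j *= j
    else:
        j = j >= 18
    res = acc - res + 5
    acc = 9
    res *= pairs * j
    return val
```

Transformed code:
def proc(res, val, j):
    if acc <= pairs:
        j = pairs >= cap
        pairs = record(j) * (5 * acc)
    acc = handle(0 * 1)
    res = [j * 9 for val in acc if acc < val]
    if pairs > 36:
        j = 35 + res
    if pairs < 21:
        j = j * j
    else:
        j = j >= 18
    res = acc - res + 5
    acc = 9
    res = res * (pairs * j)
    return val

10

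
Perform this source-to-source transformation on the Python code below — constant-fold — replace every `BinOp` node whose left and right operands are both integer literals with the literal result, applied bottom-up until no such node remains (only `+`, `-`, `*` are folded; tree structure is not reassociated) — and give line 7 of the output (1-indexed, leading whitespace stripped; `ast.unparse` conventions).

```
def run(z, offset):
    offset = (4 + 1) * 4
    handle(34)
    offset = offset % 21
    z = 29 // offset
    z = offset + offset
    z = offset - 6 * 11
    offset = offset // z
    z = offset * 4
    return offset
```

Transformed code:
def run(z, offset):
    offset = 20
    handle(34)
    offset = offset % 21
    z = 29 // offset
    z = offset + offset
    z = offset - 66
    offset = offset // z
    z = offset * 4
    return offset

z = offset - 66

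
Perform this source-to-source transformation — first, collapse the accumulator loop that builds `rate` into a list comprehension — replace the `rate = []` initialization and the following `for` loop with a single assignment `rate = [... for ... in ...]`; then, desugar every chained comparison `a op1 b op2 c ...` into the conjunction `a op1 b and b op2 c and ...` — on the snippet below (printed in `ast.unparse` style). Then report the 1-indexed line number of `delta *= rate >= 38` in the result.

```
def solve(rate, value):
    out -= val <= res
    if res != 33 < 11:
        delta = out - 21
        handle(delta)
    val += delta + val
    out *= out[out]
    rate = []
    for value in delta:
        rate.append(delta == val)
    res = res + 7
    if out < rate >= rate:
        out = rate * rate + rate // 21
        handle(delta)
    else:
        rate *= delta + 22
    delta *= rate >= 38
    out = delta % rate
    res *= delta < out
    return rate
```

15

Transformed code:
def solve(rate, value):
    out -= val <= res
    if res != 33 and 33 < 11:
        delta = out - 21
        handle(delta)
    val += delta + val
    out *= out[out]
    rate = [delta == val for value in delta]
    res = res + 7
    if out < rate and rate >= rate:
        out = rate * rate + rate // 21
        handle(delta)
    else:
        rate *= delta + 22
    delta *= rate >= 38
    out = delta % rate
    res *= delta < out
    return rate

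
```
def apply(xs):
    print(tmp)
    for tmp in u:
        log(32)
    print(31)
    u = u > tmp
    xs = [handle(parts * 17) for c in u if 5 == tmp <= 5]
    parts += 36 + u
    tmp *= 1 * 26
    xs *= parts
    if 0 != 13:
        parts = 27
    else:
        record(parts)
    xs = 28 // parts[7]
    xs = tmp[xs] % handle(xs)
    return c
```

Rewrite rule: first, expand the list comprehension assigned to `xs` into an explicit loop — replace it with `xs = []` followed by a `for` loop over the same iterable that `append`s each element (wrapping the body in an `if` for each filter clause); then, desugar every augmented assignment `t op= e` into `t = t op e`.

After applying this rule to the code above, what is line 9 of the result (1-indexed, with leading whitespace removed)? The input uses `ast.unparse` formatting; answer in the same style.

Transformed code:
def apply(xs):
    print(tmp)
    for tmp in u:
        log(32)
    print(31)
    u = u > tmp
    xs = []
    for c in u:
        if 5 == tmp <= 5:
            xs.append(handle(parts * 17))
    parts = parts + (36 + u)
    tmp = tmp * (1 * 26)
    xs = xs * parts
    if 0 != 13:
        parts = 27
    else:
        record(parts)
    xs = 28 // parts[7]
    xs = tmp[xs] % handle(xs)
    return c

if 5 == tmp <= 5:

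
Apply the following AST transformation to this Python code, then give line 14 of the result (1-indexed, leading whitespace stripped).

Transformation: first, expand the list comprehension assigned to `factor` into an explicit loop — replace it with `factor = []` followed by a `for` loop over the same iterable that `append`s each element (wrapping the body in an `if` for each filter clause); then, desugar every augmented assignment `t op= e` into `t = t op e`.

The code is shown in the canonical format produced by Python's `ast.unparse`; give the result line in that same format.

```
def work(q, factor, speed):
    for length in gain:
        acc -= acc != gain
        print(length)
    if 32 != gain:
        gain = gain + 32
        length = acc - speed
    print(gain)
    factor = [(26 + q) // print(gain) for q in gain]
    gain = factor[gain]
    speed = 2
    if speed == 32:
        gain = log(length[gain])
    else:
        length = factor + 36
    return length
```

Transformed code:
def work(q, factor, speed):
    for length in gain:
        acc = acc - (acc != gain)
        print(length)
    if 32 != gain:
        gain = gain + 32
        length = acc - speed
    print(gain)
    factor = []
    for q in gain:
        factor.append((26 + q) // print(gain))
    gain = factor[gain]
    speed = 2
    if speed == 32:
        gain = log(length[gain])
    else:
        length = factor + 36
    return length

if speed == 32:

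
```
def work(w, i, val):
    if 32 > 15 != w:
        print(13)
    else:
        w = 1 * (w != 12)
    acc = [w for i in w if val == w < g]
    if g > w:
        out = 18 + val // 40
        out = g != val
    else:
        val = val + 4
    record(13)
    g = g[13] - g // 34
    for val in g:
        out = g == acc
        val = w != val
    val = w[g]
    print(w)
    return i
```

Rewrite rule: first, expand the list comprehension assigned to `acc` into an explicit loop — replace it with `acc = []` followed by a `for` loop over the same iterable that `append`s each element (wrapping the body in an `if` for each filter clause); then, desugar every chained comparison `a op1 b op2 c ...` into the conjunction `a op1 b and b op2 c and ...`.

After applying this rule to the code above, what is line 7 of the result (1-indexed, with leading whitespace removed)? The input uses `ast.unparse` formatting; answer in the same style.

for i in w:

Transformed code:
def work(w, i, val):
    if 32 > 15 and 15 != w:
        print(13)
    else:
        w = 1 * (w != 12)
    acc = []
    for i in w:
        if val == w and w < g:
            acc.append(w)
    if g > w:
        out = 18 + val // 40
        out = g != val
    else:
        val = val + 4
    record(13)
    g = g[13] - g // 34
    for val in g:
        out = g == acc
        val = w != val
    val = w[g]
    print(w)
    return i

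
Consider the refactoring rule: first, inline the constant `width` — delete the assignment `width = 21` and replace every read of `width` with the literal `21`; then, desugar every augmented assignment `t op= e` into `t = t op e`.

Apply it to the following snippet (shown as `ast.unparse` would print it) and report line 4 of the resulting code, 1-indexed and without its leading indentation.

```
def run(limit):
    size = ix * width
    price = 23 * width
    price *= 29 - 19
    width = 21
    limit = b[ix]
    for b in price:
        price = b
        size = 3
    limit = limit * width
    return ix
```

Transformed code:
def run(limit):
    size = ix * 21
    price = 23 * 21
    price = price * (29 - 19)
    limit = b[ix]
    for b in price:
        price = b
        size = 3
    limit = limit * 21
    return ix

price = price * (29 - 19)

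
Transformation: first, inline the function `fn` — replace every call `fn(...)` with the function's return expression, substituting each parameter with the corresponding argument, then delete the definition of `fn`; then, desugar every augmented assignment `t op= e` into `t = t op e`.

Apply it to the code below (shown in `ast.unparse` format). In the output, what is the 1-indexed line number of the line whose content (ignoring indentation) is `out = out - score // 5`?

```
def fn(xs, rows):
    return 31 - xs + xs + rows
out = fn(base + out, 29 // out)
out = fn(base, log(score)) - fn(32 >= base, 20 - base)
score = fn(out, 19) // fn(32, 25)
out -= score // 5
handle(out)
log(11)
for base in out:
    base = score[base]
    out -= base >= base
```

4

Transformed code:
out = 31 - (base + out) + (base + out) + 29 // out
out = 31 - base + base + log(score) - (31 - (32 >= base) + (32 >= base) + (20 - base))
score = (31 - out + out + 19) // (31 - 32 + 32 + 25)
out = out - score // 5
handle(out)
log(11)
for base in out:
    base = score[base]
    out = out - (base >= base)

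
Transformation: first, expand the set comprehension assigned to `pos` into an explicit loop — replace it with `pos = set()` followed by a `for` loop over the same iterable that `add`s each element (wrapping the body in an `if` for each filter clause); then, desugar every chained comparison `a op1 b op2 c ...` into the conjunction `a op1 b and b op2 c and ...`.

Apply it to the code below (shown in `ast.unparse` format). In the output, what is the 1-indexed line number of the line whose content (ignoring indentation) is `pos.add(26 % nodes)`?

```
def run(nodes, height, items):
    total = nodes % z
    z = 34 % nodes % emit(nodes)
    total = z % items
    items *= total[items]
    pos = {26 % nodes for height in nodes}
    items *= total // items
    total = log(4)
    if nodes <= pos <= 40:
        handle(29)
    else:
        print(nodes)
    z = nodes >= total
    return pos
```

8

Transformed code:
def run(nodes, height, items):
    total = nodes % z
    z = 34 % nodes % emit(nodes)
    total = z % items
    items *= total[items]
    pos = set()
    for height in nodes:
        pos.add(26 % nodes)
    items *= total // items
    total = log(4)
    if nodes <= pos and pos <= 40:
        handle(29)
    else:
        print(nodes)
    z = nodes >= total
    return pos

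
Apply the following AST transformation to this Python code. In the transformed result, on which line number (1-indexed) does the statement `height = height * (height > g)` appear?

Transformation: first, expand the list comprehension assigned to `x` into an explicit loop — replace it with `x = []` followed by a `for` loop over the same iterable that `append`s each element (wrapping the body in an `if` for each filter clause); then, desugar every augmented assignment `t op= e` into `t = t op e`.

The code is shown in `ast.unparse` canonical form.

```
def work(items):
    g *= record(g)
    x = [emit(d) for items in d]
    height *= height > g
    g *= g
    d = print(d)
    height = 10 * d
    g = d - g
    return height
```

Transformed code:
def work(items):
    g = g * record(g)
    x = []
    for items in d:
        x.append(emit(d))
    height = height * (height > g)
    g = g * g
    d = print(d)
    height = 10 * d
    g = d - g
    return height

6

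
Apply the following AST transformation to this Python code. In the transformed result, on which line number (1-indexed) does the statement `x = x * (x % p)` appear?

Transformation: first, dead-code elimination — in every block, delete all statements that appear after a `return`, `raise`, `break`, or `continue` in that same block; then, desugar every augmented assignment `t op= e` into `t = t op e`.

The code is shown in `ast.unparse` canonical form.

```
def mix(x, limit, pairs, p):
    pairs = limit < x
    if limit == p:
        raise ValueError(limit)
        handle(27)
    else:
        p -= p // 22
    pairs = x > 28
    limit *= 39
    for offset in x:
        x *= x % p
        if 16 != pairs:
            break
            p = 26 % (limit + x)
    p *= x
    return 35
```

Transformed code:
def mix(x, limit, pairs, p):
    pairs = limit < x
    if limit == p:
        raise ValueError(limit)
    else:
        p = p - p // 22
    pairs = x > 28
    limit = limit * 39
    for offset in x:
        x = x * (x % p)
        if 16 != pairs:
            break
    p = p * x
    return 35

10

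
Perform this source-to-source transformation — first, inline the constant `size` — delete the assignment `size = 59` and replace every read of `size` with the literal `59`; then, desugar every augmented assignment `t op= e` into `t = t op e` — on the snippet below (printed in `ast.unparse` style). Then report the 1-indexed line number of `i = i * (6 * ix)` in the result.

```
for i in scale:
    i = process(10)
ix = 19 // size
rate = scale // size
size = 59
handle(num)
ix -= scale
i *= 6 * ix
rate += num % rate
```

7

Transformed code:
for i in scale:
    i = process(10)
ix = 19 // 59
rate = scale // 59
handle(num)
ix = ix - scale
i = i * (6 * ix)
rate = rate + num % rate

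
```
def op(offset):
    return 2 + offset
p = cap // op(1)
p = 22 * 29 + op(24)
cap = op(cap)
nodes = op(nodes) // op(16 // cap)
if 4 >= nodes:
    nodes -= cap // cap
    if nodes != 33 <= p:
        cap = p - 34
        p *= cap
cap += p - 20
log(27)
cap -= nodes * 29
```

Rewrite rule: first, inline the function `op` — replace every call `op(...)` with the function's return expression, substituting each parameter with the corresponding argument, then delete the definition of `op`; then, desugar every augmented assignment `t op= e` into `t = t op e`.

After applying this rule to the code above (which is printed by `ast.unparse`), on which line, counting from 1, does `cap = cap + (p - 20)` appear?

10

Transformed code:
p = cap // (2 + 1)
p = 22 * 29 + (2 + 24)
cap = 2 + cap
nodes = (2 + nodes) // (2 + 16 // cap)
if 4 >= nodes:
    nodes = nodes - cap // cap
    if nodes != 33 <= p:
        cap = p - 34
        p = p * cap
cap = cap + (p - 20)
log(27)
cap = cap - nodes * 29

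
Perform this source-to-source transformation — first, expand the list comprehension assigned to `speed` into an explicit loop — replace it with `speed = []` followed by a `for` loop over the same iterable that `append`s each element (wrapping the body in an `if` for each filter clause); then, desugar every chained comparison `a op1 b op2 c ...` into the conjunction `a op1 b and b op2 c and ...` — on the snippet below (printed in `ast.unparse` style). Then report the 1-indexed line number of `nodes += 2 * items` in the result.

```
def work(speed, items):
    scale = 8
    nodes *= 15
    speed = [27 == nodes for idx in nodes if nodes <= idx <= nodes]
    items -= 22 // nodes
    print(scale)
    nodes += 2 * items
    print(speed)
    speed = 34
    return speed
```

Transformed code:
def work(speed, items):
    scale = 8
    nodes *= 15
    speed = []
    for idx in nodes:
        if nodes <= idx and idx <= nodes:
            speed.append(27 == nodes)
    items -= 22 // nodes
    print(scale)
    nodes += 2 * items
    print(speed)
    speed = 34
    return speed

10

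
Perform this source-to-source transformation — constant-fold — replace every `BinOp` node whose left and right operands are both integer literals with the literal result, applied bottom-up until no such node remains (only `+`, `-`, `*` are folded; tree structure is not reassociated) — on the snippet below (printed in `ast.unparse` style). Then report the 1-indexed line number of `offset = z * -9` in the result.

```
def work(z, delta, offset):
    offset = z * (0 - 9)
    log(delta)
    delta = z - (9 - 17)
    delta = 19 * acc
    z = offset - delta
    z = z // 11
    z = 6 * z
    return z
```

Transformed code:
def work(z, delta, offset):
    offset = z * -9
    log(delta)
    delta = z - -8
    delta = 19 * acc
    z = offset - delta
    z = z // 11
    z = 6 * z
    return z

2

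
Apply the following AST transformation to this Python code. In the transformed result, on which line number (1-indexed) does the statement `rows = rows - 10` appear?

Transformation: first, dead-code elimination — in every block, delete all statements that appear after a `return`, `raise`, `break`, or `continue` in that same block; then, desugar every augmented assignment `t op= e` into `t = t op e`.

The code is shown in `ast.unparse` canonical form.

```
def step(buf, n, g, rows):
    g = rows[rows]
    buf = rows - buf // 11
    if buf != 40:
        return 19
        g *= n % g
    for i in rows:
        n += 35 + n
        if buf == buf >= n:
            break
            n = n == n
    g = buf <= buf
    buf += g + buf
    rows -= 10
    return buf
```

Transformed code:
def step(buf, n, g, rows):
    g = rows[rows]
    buf = rows - buf // 11
    if buf != 40:
        return 19
    for i in rows:
        n = n + (35 + n)
        if buf == buf >= n:
            break
    g = buf <= buf
    buf = buf + (g + buf)
    rows = rows - 10
    return buf

12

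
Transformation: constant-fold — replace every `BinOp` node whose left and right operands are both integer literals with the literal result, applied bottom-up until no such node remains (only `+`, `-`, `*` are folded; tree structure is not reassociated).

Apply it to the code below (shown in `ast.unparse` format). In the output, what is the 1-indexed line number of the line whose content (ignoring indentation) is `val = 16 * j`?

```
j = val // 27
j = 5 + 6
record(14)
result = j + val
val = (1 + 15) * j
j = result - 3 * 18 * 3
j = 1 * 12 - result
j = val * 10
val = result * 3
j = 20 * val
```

5

Transformed code:
j = val // 27
j = 11
record(14)
result = j + val
val = 16 * j
j = result - 162
j = 12 - result
j = val * 10
val = result * 3
j = 20 * val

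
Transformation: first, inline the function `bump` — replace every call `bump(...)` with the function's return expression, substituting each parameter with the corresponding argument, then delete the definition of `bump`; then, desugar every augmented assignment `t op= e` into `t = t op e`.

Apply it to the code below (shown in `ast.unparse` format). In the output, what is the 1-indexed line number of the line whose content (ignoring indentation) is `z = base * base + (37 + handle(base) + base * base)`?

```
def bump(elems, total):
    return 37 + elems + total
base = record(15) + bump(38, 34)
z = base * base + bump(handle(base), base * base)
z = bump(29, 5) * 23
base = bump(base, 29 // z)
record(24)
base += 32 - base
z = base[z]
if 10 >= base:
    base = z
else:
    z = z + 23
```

Transformed code:
base = record(15) + (37 + 38 + 34)
z = base * base + (37 + handle(base) + base * base)
z = (37 + 29 + 5) * 23
base = 37 + base + 29 // z
record(24)
base = base + (32 - base)
z = base[z]
if 10 >= base:
    base = z
else:
    z = z + 23

2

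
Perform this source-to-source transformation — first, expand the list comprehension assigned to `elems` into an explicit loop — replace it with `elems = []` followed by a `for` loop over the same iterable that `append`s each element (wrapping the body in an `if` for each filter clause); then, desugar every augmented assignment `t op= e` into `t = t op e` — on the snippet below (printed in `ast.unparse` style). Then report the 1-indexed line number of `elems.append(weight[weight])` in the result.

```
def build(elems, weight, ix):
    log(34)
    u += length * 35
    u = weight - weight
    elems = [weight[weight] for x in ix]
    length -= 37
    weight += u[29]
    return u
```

7

Transformed code:
def build(elems, weight, ix):
    log(34)
    u = u + length * 35
    u = weight - weight
    elems = []
    for x in ix:
        elems.append(weight[weight])
    length = length - 37
    weight = weight + u[29]
    return u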